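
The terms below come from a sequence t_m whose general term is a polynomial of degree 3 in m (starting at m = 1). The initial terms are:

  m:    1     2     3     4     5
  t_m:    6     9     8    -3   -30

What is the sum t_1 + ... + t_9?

-930

1st diffs: 3, -1, -11, -27.
2nd diffs: -4, -10, -16.
3rd diffs: -6, -6 (constant).
Newton forward-difference form: t_m = 6 + 3·C(m-1,1) + (-4)·C(m-1,2) + (-6)·C(m-1,3).
Continuing: -79, -156, -267, -418.
Summing m = 1..9 (9 terms) gives -930.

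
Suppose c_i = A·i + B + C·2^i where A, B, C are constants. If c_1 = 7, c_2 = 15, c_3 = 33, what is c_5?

149

At i = 1, 2, 3: A + B + 2C = 7; 2A + B + 4C = 15; 3A + B + 8C = 33.
Subtracting the first from the second: A + 2C = 8.
Subtracting the second from the third: A + 4C = 18.
Solving: C = 5, A = -2, then B = -1.
So c_i = -2·i + (-1) + 5·2^i; at i=5 this is 149.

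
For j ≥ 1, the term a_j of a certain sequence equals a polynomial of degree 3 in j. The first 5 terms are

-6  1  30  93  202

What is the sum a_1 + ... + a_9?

3558

1st diffs: 7, 29, 63, 109.
2nd diffs: 22, 34, 46.
3rd diffs: 12, 12 (constant).
Newton forward-difference form: a_j = -6 + 7·C(j-1,1) + 22·C(j-1,2) + 12·C(j-1,3).
Continuing: 369, 606, 925, 1338.
Summing j = 1..9 (9 terms) gives 3558.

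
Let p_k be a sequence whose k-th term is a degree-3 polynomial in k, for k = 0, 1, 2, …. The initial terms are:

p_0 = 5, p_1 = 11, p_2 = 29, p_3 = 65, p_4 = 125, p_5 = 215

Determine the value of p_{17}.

1st diffs: 6, 18, 36, 60, 90.
2nd diffs: 12, 18, 24, 30.
3rd diffs: 6, 6, 6 (constant).
Newton forward-difference form: p_k = 5 + 6·C(k,1) + 12·C(k,2) + 6·C(k,3).
At k = 17: k = 17, so p_{17} = 5 + 102 + 1632 + 4080 = 5819.

5819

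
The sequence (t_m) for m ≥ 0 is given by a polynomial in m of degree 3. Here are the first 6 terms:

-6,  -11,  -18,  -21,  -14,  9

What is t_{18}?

4494

1st diffs: -5, -7, -3, 7, 23.
2nd diffs: -2, 4, 10, 16.
3rd diffs: 6, 6, 6 (constant).
Newton forward-difference form: t_m = -6 + (-5)·C(m,1) + (-2)·C(m,2) + 6·C(m,3).
At m = 18: m = 18, so t_{18} = -6 - 90 - 306 + 4896 = 4494.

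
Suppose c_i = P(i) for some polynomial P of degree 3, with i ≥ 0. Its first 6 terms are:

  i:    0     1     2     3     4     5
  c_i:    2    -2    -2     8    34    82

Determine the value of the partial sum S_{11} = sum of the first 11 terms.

2442

1st diffs: -4, 0, 10, 26, 48.
2nd diffs: 4, 10, 16, 22.
3rd diffs: 6, 6, 6 (constant).
So c_i = i^3 - i^2 - 4i + 2.
Continuing: …, 158, 268, 418, 614, …, c_{10} = 862.
Summing i = 0..10 (11 terms) gives 2442.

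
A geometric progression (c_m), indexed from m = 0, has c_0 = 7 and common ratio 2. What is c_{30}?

c_m = 7·2^(m-0).
c_{30} = 7·2^30 = 7516192768.

7516192768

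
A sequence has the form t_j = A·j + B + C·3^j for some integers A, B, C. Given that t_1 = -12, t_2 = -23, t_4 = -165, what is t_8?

-13121

Write the equations: A + B + 3C = -12; 2A + B + 9C = -23; 4A + B + 81C = -165.
Subtracting the first from the second: A + 6C = -11.
Subtracting the second from the third: 2A + 72C = -142.
Solving: C = -2, A = 1, then B = -7.
Hence t_8 = 1·8 + (-7) + (-2)·6561 = -13121.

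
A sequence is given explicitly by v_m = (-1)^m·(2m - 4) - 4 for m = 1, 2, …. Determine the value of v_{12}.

16

(-1)^12 = 1; 2m - 4 at m=12 is 20; so v_{12} = 16.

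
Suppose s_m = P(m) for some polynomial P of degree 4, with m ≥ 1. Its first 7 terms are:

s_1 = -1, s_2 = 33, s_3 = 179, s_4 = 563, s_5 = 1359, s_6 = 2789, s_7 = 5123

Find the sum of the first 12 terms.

1st diffs: 34, 146, 384, 796, 1430, 2334.
2nd diffs: 112, 238, 412, 634, 904.
3rd diffs: 126, 174, 222, 270.
4th diffs: 48, 48, 48 (constant).
Newton forward-difference form: s_m = -1 + 34·C(m-1,1) + 112·C(m-1,2) + 126·C(m-1,3) + 48·C(m-1,4).
Continuing: …, 8679, 13823, 20969, 30579, …, s_{12} = 43163.
Summing m = 1..12 (12 terms) gives 127258.

127258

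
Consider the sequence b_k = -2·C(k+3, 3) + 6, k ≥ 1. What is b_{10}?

C(13, 3) = 286, so b_{10} = -566.

-566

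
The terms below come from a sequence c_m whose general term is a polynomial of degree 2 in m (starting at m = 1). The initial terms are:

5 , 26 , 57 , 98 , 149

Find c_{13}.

917

1st diffs: 21, 31, 41, 51.
2nd diffs: 10, 10, 10 (constant).
Newton forward-difference form: c_m = 5 + 21·C(m-1,1) + 10·C(m-1,2).
At m = 13: m-1 = 12, so c_{13} = 5 + 252 + 660 = 917.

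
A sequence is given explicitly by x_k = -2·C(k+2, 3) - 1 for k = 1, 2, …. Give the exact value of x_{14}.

-1121

C(16, 3) = 560, so x_{14} = -1121.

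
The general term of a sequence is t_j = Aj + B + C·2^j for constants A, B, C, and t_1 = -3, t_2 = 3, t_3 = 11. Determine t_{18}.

262207

At j = 1, 2, 3: A + B + 2C = -3; 2A + B + 4C = 3; 3A + B + 8C = 11.
Subtracting the first from the second: A + 2C = 6.
Subtracting the second from the third: A + 4C = 8.
Solving: C = 1, A = 4, then B = -9.
Therefore t_{18} = 72 + (-9) + 1·262144 = 262207.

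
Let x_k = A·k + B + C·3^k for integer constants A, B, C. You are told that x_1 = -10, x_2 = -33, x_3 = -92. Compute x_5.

-750

Write the equations: A + B + 3C = -10; 2A + B + 9C = -33; 3A + B + 27C = -92.
Subtracting the first from the second: A + 6C = -23.
Subtracting the second from the third: A + 18C = -59.
Solving: C = -3, A = -5, then B = 4.
Therefore x_5 = -25 + 4 + (-3)·243 = -750.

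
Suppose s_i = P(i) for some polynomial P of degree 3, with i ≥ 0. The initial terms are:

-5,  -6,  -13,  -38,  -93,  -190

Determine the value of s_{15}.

1st diffs: -1, -7, -25, -55, -97.
2nd diffs: -6, -18, -30, -42.
3rd diffs: -12, -12, -12 (constant).
Newton forward-difference form: s_i = -5 + (-1)·C(i,1) + (-6)·C(i,2) + (-12)·C(i,3).
At i = 15: i = 15, so s_{15} = -5 - 15 - 630 - 5460 = -6110.

-6110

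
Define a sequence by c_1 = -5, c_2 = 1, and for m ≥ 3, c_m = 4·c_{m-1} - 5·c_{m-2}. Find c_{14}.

Compute successive terms:
c_3 = 29; c_4 = 111; c_5 = 299; …; c_{11} = -33091; c_{12} = -84369; c_{13} = -172021; c_{14} = -266239.

-266239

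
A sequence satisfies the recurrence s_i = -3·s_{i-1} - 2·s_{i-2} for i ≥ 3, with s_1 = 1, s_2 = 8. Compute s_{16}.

Step forward from the initial values:
s_3 = -26;  s_4 = 62;  s_5 = -134;  …;  s_{13} = -36854;  s_{14} = 73718;  s_{15} = -147446;  s_{16} = 294902.
(Characteristic roots are -1 and -2.)

294902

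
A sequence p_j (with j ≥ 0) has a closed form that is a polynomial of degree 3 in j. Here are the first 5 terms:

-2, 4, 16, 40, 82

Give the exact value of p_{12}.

1786

1st diffs: 6, 12, 24, 42.
2nd diffs: 6, 12, 18.
3rd diffs: 6, 6 (constant).
Newton forward-difference form: p_j = -2 + 6·C(j,1) + 6·C(j,2) + 6·C(j,3).
At j = 12: j = 12, so p_{12} = -2 + 72 + 396 + 1320 = 1786.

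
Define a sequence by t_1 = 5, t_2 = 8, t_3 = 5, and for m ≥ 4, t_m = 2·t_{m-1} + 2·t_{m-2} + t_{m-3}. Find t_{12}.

117211

Step forward from the initial values:
t_4 = 31, t_5 = 80, t_6 = 227, t_7 = 645, t_8 = 1824, t_9 = 5165, t_{10} = 14623, t_{11} = 41400, t_{12} = 117211.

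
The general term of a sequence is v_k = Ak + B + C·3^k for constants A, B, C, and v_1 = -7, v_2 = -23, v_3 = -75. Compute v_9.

Write the equations: A + B + 3C = -7; 2A + B + 9C = -23; 3A + B + 27C = -75.
Subtracting the first from the second: A + 6C = -16.
Subtracting the second from the third: A + 18C = -52.
Solving: C = -3, A = 2, then B = 0.
So v_k = 2·k + 0 + (-3)·3^k; at k=9 this is -59031.

-59031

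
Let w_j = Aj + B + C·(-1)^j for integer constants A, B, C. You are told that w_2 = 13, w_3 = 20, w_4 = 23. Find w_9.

At j = 2, 3, 4: 2A + B + C = 13; 3A + B - C = 20; 4A + B + C = 23.
Subtracting the first from the second: A - 2C = 7.
Subtracting the second from the third: A + 2C = 3.
Solving: C = -1, A = 5, then B = 4.
Therefore w_9 = 45 + 4 + (-1)·(-1) = 50.

50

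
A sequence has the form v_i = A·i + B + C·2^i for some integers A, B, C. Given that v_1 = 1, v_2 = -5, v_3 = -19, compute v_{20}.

-4194257

Write the equations: A + B + 2C = 1; 2A + B + 4C = -5; 3A + B + 8C = -19.
Subtracting the first from the second: A + 2C = -6.
Subtracting the second from the third: A + 4C = -14.
Solving: C = -4, A = 2, then B = 7.
Therefore v_{20} = 40 + 7 + (-4)·1048576 = -4194257.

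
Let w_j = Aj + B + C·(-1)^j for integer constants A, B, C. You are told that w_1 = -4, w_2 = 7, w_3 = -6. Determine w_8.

Write the equations: A + B - C = -4; 2A + B + C = 7; 3A + B - C = -6.
Subtracting the first from the second: A + 2C = 11.
Subtracting the second from the third: A - 2C = -13.
Solving: C = 6, A = -1, then B = 3.
Therefore w_8 = -8 + 3 + 6·1 = 1.

1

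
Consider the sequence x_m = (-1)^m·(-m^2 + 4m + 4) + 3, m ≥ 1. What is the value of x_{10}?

-53

(-1)^10 = 1; -m^2 + 4m + 4 at m=10 is -56; so x_{10} = -53.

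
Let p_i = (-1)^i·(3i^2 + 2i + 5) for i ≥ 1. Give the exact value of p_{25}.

(-1)^25 = -1; 3i^2 + 2i + 5 at i=25 is 1930; so p_{25} = -1930.

-1930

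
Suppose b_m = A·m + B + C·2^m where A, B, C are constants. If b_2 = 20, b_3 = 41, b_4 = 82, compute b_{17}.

655375

Plug in m = 2, 3, 4: 2A + B + 4C = 20; 3A + B + 8C = 41; 4A + B + 16C = 82.
Subtracting the first from the second: A + 4C = 21.
Subtracting the second from the third: A + 8C = 41.
Solving: C = 5, A = 1, then B = -2.
So b_m = 1·m + (-2) + 5·2^m; at m=17 this is 655375.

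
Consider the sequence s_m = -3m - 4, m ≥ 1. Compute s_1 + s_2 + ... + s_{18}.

-585

Over m = 1..18: Σm = 171.
Total = (-3)·171 + (-4)·18 = -585.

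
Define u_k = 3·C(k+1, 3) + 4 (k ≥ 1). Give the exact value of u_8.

256

C(9, 3) = 84, so u_8 = 256.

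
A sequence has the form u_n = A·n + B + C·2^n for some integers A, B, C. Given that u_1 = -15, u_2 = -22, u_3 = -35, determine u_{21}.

-6291485

The three given values yield: A + B + 2C = -15; 2A + B + 4C = -22; 3A + B + 8C = -35.
Subtracting the first from the second: A + 2C = -7.
Subtracting the second from the third: A + 4C = -13.
Solving: C = -3, A = -1, then B = -8.
Therefore u_{21} = -21 + (-8) + (-3)·2097152 = -6291485.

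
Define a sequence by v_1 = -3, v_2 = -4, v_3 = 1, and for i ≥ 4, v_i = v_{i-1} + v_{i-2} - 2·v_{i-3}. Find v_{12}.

-75

Applying the relation repeatedly:
v_4 = 3  v_5 = 12  v_6 = 13  v_7 = 19  v_8 = 8  v_9 = 1  v_{10} = -29  v_{11} = -44  v_{12} = -75.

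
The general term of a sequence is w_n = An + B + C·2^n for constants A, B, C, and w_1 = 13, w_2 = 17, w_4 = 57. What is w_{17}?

Plug in n = 1, 2, 4: A + B + 2C = 13; 2A + B + 4C = 17; 4A + B + 16C = 57.
Subtracting the first from the second: A + 2C = 4.
Subtracting the second from the third: 2A + 12C = 40.
Solving: C = 4, A = -4, then B = 9.
Therefore w_{17} = -68 + 9 + 4·131072 = 524229.

524229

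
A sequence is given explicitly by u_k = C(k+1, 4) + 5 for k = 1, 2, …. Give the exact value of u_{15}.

C(16, 4) = 1820, so u_{15} = 1825.

1825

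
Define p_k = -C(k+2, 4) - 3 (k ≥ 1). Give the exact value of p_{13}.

-1368

C(15, 4) = 1365, so p_{13} = -1368.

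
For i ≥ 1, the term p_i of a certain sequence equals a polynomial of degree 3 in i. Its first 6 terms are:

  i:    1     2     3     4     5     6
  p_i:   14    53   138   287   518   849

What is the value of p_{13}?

7478

1st diffs: 39, 85, 149, 231, 331.
2nd diffs: 46, 64, 82, 100.
3rd diffs: 18, 18, 18 (constant).
So p_i = 3i^3 + 5i^2 + 3i + 3.
Evaluating at i = 13 gives p_{13} = 7478.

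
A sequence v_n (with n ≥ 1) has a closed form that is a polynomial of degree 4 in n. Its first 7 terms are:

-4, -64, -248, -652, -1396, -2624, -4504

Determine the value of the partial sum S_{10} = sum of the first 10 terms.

-43828

1st diffs: -60, -184, -404, -744, -1228, -1880.
2nd diffs: -124, -220, -340, -484, -652.
3rd diffs: -96, -120, -144, -168.
4th diffs: -24, -24, -24 (constant).
So v_n = -n^4 - 6n^3 - n^2 + 4.
Continuing: -7228, -11012, -16096.
Summing n = 1..10 (10 terms) gives -43828.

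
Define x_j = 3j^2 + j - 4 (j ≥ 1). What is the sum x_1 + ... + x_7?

Over j = 1..7: Σj = 28, Σj² = 140.
Total = (3)·140 + (1)·28 + (-4)·7 = 420.

420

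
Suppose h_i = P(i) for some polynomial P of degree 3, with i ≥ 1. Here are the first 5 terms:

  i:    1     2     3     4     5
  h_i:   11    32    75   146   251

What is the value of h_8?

1st diffs: 21, 43, 71, 105.
2nd diffs: 22, 28, 34.
3rd diffs: 6, 6 (constant).
Newton forward-difference form: h_i = 11 + 21·C(i-1,1) + 22·C(i-1,2) + 6·C(i-1,3).
At i = 8: i-1 = 7, so h_8 = 11 + 147 + 462 + 210 = 830.

830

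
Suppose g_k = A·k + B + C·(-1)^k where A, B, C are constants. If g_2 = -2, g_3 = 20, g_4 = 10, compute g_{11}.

Plug in k = 2, 3, 4: 2A + B + C = -2; 3A + B - C = 20; 4A + B + C = 10.
Subtracting the first from the second: A - 2C = 22.
Subtracting the second from the third: A + 2C = -10.
Solving: C = -8, A = 6, then B = -6.
Therefore g_{11} = 66 + (-6) + (-8)·(-1) = 68.

68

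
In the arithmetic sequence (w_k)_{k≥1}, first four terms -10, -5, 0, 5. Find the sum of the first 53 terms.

Common difference d = 5.
w_k = -10 + (k - 1)·5.
w_{53} = 250; S = 53·(-10 + 250)/2 = 6360.

6360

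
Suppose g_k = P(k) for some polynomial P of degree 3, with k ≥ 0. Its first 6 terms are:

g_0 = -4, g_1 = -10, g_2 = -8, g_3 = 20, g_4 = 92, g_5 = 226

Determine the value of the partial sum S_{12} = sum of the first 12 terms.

1st diffs: -6, 2, 28, 72, 134.
2nd diffs: 8, 26, 44, 62.
3rd diffs: 18, 18, 18 (constant).
So g_k = 3k^3 - 5k^2 - 4k - 4.
Continuing: …, 440, 752, 1180, 1742, …, g_{11} = 3340.
Summing k = 0..11 (12 terms) gives 10226.

10226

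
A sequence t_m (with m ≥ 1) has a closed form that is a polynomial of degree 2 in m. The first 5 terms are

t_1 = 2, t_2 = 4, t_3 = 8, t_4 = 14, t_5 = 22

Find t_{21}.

422

1st diffs: 2, 4, 6, 8.
2nd diffs: 2, 2, 2 (constant).
Newton forward-difference form: t_m = 2 + 2·C(m-1,1) + 2·C(m-1,2).
At m = 21: m-1 = 20, so t_{21} = 2 + 40 + 380 = 422.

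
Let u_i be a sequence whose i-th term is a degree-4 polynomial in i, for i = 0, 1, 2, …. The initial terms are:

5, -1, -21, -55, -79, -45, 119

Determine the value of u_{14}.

22671

1st diffs: -6, -20, -34, -24, 34, 164.
2nd diffs: -14, -14, 10, 58, 130.
3rd diffs: 0, 24, 48, 72.
4th diffs: 24, 24, 24 (constant).
Newton forward-difference form: u_i = 5 + (-6)·C(i,1) + (-14)·C(i,2) + 24·C(i,4).
At i = 14: i = 14, so u_{14} = 5 - 84 - 1274 + 24024 = 22671.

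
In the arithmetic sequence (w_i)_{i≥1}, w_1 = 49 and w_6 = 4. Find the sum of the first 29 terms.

Common difference d = (4 - 49) / (6 - 1) = -9.
w_i = 49 + (i - 1)·(-9).
w_{29} = -203; S = 29·(49 + (-203))/2 = -2233.

-2233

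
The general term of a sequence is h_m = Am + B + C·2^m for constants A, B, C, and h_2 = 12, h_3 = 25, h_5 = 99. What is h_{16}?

The three given values yield: 2A + B + 4C = 12; 3A + B + 8C = 25; 5A + B + 32C = 99.
Subtracting the first from the second: A + 4C = 13.
Subtracting the second from the third: 2A + 24C = 74.
Solving: C = 3, A = 1, then B = -2.
Hence h_{16} = 1·16 + (-2) + 3·65536 = 196622.

196622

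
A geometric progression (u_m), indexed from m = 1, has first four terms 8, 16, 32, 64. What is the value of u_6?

Common ratio r = 2.
u_m = 8·2^(m-1).
u_6 = 8·2^5 = 256.

256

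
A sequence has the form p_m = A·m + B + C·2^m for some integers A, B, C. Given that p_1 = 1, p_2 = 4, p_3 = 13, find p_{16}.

Write the equations: A + B + 2C = 1; 2A + B + 4C = 4; 3A + B + 8C = 13.
Subtracting the first from the second: A + 2C = 3.
Subtracting the second from the third: A + 4C = 9.
Solving: C = 3, A = -3, then B = -2.
So p_m = -3·m + (-2) + 3·2^m; at m=16 this is 196558.

196558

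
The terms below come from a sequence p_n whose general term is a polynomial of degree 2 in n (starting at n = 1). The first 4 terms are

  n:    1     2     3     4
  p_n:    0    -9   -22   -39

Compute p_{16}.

-555

1st diffs: -9, -13, -17.
2nd diffs: -4, -4 (constant).
Newton forward-difference form: p_n = (-9)·C(n-1,1) + (-4)·C(n-1,2).
At n = 16: n-1 = 15, so p_{16} = -135 - 420 = -555.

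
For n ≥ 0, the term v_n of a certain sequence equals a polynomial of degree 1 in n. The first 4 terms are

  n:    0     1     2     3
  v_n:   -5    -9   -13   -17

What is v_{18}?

-77

1st diffs: -4, -4, -4 (constant).
So v_n = -4n - 5.
Evaluating at n = 18 gives v_{18} = -77.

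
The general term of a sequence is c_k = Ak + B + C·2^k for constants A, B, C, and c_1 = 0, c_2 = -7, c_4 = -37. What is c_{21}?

-4194360

Plug in k = 1, 2, 4: A + B + 2C = 0; 2A + B + 4C = -7; 4A + B + 16C = -37.
Subtracting the first from the second: A + 2C = -7.
Subtracting the second from the third: 2A + 12C = -30.
Solving: C = -2, A = -3, then B = 7.
Therefore c_{21} = -63 + 7 + (-2)·2097152 = -4194360.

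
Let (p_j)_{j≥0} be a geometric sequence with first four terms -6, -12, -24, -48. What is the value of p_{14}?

Common ratio r = 2.
p_j = (-6)·2^(j-0).
p_{14} = (-6)·2^14 = -98304.

-98304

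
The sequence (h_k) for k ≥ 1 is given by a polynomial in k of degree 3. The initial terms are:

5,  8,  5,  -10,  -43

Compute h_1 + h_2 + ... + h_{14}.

1st diffs: 3, -3, -15, -33.
2nd diffs: -6, -12, -18.
3rd diffs: -6, -6 (constant).
Newton forward-difference form: h_k = 5 + 3·C(k-1,1) + (-6)·C(k-1,2) + (-6)·C(k-1,3).
Continuing: …, -100, -187, -310, -475, …, h_{14} = -2140.
Summing k = 1..14 (14 terms) gives -7847.

-7847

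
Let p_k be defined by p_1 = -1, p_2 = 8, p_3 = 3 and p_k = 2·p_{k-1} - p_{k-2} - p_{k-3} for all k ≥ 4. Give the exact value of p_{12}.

Step forward from the initial values:
p_4 = -1  p_5 = -13  p_6 = -28  p_7 = -42  p_8 = -43  p_9 = -16  p_{10} = 53  p_{11} = 165  p_{12} = 293.

293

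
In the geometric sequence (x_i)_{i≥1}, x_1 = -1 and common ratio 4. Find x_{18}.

-17179869184

x_i = (-1)·4^(i-1).
x_{18} = (-1)·4^17 = -17179869184.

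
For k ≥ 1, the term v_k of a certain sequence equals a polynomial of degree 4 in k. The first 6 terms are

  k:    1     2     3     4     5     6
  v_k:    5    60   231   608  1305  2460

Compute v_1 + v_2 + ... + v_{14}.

185437

1st diffs: 55, 171, 377, 697, 1155.
2nd diffs: 116, 206, 320, 458.
3rd diffs: 90, 114, 138.
4th diffs: 24, 24 (constant).
Newton forward-difference form: v_k = 5 + 55·C(k-1,1) + 116·C(k-1,2) + 90·C(k-1,3) + 24·C(k-1,4).
Continuing: …, 4235, 6816, 10413, 15260, …, v_{14} = 52668.
Summing k = 1..14 (14 terms) gives 185437.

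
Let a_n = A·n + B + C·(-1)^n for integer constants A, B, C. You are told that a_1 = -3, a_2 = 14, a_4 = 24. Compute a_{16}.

84

Write the equations: A + B - C = -3; 2A + B + C = 14; 4A + B + C = 24.
Subtracting the first from the second: A + 2C = 17.
Subtracting the second from the third: 2A = 10.
Solving: C = 6, A = 5, then B = -2.
So a_n = 5·n + (-2) + 6·(-1)^n; at n=16 this is 84.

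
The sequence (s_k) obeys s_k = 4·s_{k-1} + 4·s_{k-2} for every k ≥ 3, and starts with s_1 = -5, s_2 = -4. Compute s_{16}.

Iterate the recurrence:
s_3 = -36, s_4 = -160, s_5 = -784, …, s_{13} = -231116800, s_{14} = -1115930624, s_{15} = -5388189696, s_{16} = -26016481280.

-26016481280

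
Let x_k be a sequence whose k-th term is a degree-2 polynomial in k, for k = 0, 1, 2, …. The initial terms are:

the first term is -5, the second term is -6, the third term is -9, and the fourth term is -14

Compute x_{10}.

-105

1st diffs: -1, -3, -5.
2nd diffs: -2, -2 (constant).
Newton forward-difference form: x_k = -5 + (-1)·C(k,1) + (-2)·C(k,2).
At k = 10: k = 10, so x_{10} = -5 - 10 - 90 = -105.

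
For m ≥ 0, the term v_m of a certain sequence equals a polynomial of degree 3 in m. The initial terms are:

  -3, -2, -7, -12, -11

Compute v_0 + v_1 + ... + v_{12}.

1st diffs: 1, -5, -5, 1.
2nd diffs: -6, 0, 6.
3rd diffs: 6, 6 (constant).
So v_m = m^3 - 6m^2 + 6m - 3.
Continuing: …, 2, 33, 88, 173, …, v_{12} = 933.
Summing m = 0..12 (13 terms) gives 2613.

2613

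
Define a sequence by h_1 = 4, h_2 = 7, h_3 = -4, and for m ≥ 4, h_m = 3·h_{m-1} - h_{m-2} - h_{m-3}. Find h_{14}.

-230853

h_4 = -23; h_5 = -72; h_6 = -189; …; h_{11} = -16396; h_{12} = -39599; h_{13} = -95616; h_{14} = -230853.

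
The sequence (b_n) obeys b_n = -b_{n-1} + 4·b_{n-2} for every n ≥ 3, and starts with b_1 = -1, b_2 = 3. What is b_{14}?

Compute successive terms:
b_3 = -7, b_4 = 19, b_5 = -47, …, b_{11} = -13447, b_{12} = 34483, b_{13} = -88271, b_{14} = 226203.

226203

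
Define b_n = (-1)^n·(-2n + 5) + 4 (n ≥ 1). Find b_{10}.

-11

(-1)^10 = 1; -2n + 5 at n=10 is -15; so b_{10} = -11.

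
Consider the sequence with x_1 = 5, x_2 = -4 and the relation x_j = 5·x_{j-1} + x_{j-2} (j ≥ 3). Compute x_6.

x_3 = -15;  x_4 = -79;  x_5 = -410;  x_6 = -2129.

-2129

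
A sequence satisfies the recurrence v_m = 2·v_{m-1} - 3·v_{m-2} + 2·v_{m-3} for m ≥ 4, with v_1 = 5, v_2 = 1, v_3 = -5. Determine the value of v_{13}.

Iterate the recurrence:
v_4 = -3;  v_5 = 11;  v_6 = 21;  v_7 = 3;  v_8 = -35;  v_9 = -37;  v_{10} = 37;  v_{11} = 115;  v_{12} = 45;  v_{13} = -181.

-181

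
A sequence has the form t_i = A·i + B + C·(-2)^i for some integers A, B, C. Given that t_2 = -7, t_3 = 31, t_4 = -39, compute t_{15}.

At i = 2, 3, 4: 2A + B + 4C = -7; 3A + B - 8C = 31; 4A + B + 16C = -39.
Subtracting the first from the second: A - 12C = 38.
Subtracting the second from the third: A + 24C = -70.
Solving: C = -3, A = 2, then B = 1.
So t_i = 2·i + 1 + (-3)·(-2)^i; at i=15 this is 98335.

98335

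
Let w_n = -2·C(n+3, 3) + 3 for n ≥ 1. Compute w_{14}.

C(17, 3) = 680, so w_{14} = -1357.

-1357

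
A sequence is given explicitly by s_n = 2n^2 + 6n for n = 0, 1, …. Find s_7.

s_7 = 2·7^2 + 6·7 = 140.

140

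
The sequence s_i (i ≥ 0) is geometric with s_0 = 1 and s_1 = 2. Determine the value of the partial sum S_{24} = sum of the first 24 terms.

16777215

Common ratio r = 2.
s_i = 1·2^(i-0).
S = 1·(2^24 - 1)/(2 - 1) = 1·(16777216 - 1)/(1) = 16777215.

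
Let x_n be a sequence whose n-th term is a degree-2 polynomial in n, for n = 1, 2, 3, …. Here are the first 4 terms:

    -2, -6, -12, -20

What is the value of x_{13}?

1st diffs: -4, -6, -8.
2nd diffs: -2, -2 (constant).
Newton forward-difference form: x_n = -2 + (-4)·C(n-1,1) + (-2)·C(n-1,2).
At n = 13: n-1 = 12, so x_{13} = -2 - 48 - 132 = -182.

-182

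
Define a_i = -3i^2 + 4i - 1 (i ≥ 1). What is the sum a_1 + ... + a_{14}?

-2639

Over i = 1..14: Σi = 105, Σi² = 1015.
Total = (-3)·1015 + (4)·105 + (-1)·14 = -2639.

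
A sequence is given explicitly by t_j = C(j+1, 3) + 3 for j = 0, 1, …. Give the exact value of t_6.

C(7, 3) = 35, so t_6 = 38.

38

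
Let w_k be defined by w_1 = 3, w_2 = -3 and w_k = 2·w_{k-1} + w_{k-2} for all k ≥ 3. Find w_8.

-297

w_3 = -3  w_4 = -9  w_5 = -21  w_6 = -51  w_7 = -123  w_8 = -297.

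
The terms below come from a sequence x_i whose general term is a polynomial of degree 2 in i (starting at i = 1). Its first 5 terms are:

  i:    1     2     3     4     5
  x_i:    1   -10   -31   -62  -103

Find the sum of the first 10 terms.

-1685

1st diffs: -11, -21, -31, -41.
2nd diffs: -10, -10, -10 (constant).
Newton forward-difference form: x_i = 1 + (-11)·C(i-1,1) + (-10)·C(i-1,2).
Continuing: …, -154, -215, -286, -367, …, x_{10} = -458.
Summing i = 1..10 (10 terms) gives -1685.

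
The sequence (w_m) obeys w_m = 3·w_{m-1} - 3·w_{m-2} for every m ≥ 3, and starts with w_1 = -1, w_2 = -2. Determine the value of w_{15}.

Step forward from the initial values:
w_3 = -3  w_4 = -3  w_5 = 0  …  w_{12} = -243  w_{13} = -729  w_{14} = -1458  w_{15} = -2187.

-2187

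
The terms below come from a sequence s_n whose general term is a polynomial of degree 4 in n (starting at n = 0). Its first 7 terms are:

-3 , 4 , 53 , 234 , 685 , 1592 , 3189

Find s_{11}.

33074

1st diffs: 7, 49, 181, 451, 907, 1597.
2nd diffs: 42, 132, 270, 456, 690.
3rd diffs: 90, 138, 186, 234.
4th diffs: 48, 48, 48 (constant).
So s_n = 2n^4 + 3n^3 - 2n^2 + 4n - 3.
Evaluating at n = 11 gives s_{11} = 33074.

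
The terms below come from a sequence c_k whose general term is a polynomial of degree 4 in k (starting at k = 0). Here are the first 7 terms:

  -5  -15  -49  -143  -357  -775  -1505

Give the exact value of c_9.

-7007

1st diffs: -10, -34, -94, -214, -418, -730.
2nd diffs: -24, -60, -120, -204, -312.
3rd diffs: -36, -60, -84, -108.
4th diffs: -24, -24, -24 (constant).
So c_k = -k^4 - 5k^2 - 4k - 5.
Evaluating at k = 9 gives c_9 = -7007.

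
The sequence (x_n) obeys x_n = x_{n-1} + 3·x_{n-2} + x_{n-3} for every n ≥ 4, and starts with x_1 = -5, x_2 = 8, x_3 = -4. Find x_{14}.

51388

x_4 = 15  x_5 = 11  x_6 = 52  …  x_{11} = 3644  x_{12} = 8823  x_{13} = 21275  x_{14} = 51388.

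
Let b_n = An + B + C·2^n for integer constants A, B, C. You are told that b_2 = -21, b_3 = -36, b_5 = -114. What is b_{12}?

-12327

Plug in n = 2, 3, 5: 2A + B + 4C = -21; 3A + B + 8C = -36; 5A + B + 32C = -114.
Subtracting the first from the second: A + 4C = -15.
Subtracting the second from the third: 2A + 24C = -78.
Solving: C = -3, A = -3, then B = -3.
So b_n = -3·n + (-3) + (-3)·2^n; at n=12 this is -12327.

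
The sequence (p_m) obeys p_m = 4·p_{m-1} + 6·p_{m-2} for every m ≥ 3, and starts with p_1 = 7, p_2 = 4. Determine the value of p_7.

36328

p_3 = 58; p_4 = 256; p_5 = 1372; p_6 = 7024; p_7 = 36328.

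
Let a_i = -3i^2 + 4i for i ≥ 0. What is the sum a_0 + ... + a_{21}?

-9009

Over i = 0..21: Σi = 231, Σi² = 3311.
Total = (-3)·3311 + (4)·231 = -9009.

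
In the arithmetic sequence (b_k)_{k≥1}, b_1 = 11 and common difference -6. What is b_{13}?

-61

b_k = 11 + (k - 1)·(-6).
b_{13} = 11 + 12·(-6) = -61.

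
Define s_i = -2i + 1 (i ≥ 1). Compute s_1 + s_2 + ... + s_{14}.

Over i = 1..14: Σi = 105.
Total = (-2)·105 + (1)·14 = -196.

-196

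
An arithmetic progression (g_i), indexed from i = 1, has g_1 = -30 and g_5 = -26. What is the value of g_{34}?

3

Common difference d = (-26 - (-30)) / (5 - 1) = 1.
g_i = -30 + (i - 1)·1.
g_{34} = -30 + 33·1 = 3.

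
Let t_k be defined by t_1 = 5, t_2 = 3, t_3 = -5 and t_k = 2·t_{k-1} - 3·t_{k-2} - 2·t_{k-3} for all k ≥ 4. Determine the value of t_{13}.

Iterate the recurrence:
t_4 = -29;  t_5 = -49;  t_6 = -1;  t_7 = 203;  t_8 = 507;  t_9 = 407;  t_{10} = -1113;  t_{11} = -4461;  t_{12} = -6397;  t_{13} = 2815.

2815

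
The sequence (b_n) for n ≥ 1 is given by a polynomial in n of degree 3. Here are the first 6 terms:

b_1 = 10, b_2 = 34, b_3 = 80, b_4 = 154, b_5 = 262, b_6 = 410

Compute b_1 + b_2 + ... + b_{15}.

20870

1st diffs: 24, 46, 74, 108, 148.
2nd diffs: 22, 28, 34, 40.
3rd diffs: 6, 6, 6 (constant).
So b_n = n^3 + 5n^2 + 2n + 2.
Continuing: …, 604, 850, 1154, 1522, …, b_{15} = 4532.
Summing n = 1..15 (15 terms) gives 20870.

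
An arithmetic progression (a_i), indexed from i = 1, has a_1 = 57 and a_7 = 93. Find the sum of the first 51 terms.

Common difference d = (93 - 57) / (7 - 1) = 6.
a_i = 57 + (i - 1)·6.
a_{51} = 357; S = 51·(57 + 357)/2 = 10557.

10557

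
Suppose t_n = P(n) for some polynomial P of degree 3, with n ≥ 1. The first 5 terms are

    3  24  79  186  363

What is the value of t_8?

1st diffs: 21, 55, 107, 177.
2nd diffs: 34, 52, 70.
3rd diffs: 18, 18 (constant).
So t_n = 3n^3 - n^2 + 3n - 2.
Evaluating at n = 8 gives t_8 = 1494.

1494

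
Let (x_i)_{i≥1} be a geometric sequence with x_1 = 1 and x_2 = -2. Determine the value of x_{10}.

Common ratio r = -2.
x_i = 1·(-2)^(i-1).
x_{10} = 1·(-2)^9 = -512.

-512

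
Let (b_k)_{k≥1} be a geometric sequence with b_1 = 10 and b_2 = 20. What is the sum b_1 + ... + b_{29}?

Common ratio r = 2.
b_k = 10·2^(k-1).
S = 10·(2^29 - 1)/(2 - 1) = 10·(536870912 - 1)/(1) = 5368709110.

5368709110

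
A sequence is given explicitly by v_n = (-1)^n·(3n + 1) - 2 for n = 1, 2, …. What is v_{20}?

(-1)^20 = 1; 3n + 1 at n=20 is 61; so v_{20} = 59.

59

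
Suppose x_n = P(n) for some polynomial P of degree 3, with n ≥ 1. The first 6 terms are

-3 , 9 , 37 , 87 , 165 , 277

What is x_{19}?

1st diffs: 12, 28, 50, 78, 112.
2nd diffs: 16, 22, 28, 34.
3rd diffs: 6, 6, 6 (constant).
Newton forward-difference form: x_n = -3 + 12·C(n-1,1) + 16·C(n-1,2) + 6·C(n-1,3).
At n = 19: n-1 = 18, so x_{19} = -3 + 216 + 2448 + 4896 = 7557.

7557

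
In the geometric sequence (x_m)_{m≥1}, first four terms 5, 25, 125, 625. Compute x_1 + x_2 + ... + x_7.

97655

Common ratio r = 5.
x_m = 5·5^(m-1).
S = 5·(5^7 - 1)/(5 - 1) = 5·(78125 - 1)/(4) = 97655.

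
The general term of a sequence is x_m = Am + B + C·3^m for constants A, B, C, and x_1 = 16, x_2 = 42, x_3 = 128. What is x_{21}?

Plug in m = 1, 2, 3: A + B + 3C = 16; 2A + B + 9C = 42; 3A + B + 27C = 128.
Subtracting the first from the second: A + 6C = 26.
Subtracting the second from the third: A + 18C = 86.
Solving: C = 5, A = -4, then B = 5.
Hence x_{21} = -4·21 + 5 + 5·10460353203 = 52301765936.

52301765936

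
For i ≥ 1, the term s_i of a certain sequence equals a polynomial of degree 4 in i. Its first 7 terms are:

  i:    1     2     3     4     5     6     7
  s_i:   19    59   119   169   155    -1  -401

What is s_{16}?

1st diffs: 40, 60, 50, -14, -156, -400.
2nd diffs: 20, -10, -64, -142, -244.
3rd diffs: -30, -54, -78, -102.
4th diffs: -24, -24, -24 (constant).
Newton forward-difference form: s_i = 19 + 40·C(i-1,1) + 20·C(i-1,2) + (-30)·C(i-1,3) + (-24)·C(i-1,4).
At i = 16: i-1 = 15, so s_{16} = 19 + 600 + 2100 - 13650 - 32760 = -43691.

-43691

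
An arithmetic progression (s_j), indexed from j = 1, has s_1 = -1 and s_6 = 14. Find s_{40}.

Common difference d = (14 - (-1)) / (6 - 1) = 3.
s_j = -1 + (j - 1)·3.
s_{40} = -1 + 39·3 = 116.

116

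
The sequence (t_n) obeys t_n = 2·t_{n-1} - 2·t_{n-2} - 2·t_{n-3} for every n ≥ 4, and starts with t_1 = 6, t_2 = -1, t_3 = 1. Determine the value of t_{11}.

-208

t_4 = -8; t_5 = -16; t_6 = -18; t_7 = 12; t_8 = 92; t_9 = 196; t_{10} = 184; t_{11} = -208.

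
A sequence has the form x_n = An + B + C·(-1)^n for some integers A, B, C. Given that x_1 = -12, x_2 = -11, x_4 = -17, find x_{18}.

-59

Write the equations: A + B - C = -12; 2A + B + C = -11; 4A + B + C = -17.
Subtracting the first from the second: A + 2C = 1.
Subtracting the second from the third: 2A = -6.
Solving: C = 2, A = -3, then B = -7.
Hence x_{18} = -3·18 + (-7) + 2·1 = -59.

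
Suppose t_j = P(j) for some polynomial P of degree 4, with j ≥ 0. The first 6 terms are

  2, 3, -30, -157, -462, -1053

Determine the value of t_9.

-9277

1st diffs: 1, -33, -127, -305, -591.
2nd diffs: -34, -94, -178, -286.
3rd diffs: -60, -84, -108.
4th diffs: -24, -24 (constant).
Newton forward-difference form: t_j = 2 + 1·C(j,1) + (-34)·C(j,2) + (-60)·C(j,3) + (-24)·C(j,4).
At j = 9: j = 9, so t_9 = 2 + 9 - 1224 - 5040 - 3024 = -9277.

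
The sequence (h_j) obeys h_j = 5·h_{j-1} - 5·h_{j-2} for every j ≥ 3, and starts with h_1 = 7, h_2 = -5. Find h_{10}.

-696875

Compute successive terms:
h_3 = -60; h_4 = -275; h_5 = -1075; h_6 = -4000; h_7 = -14625; h_8 = -53125; h_9 = -192500; h_{10} = -696875.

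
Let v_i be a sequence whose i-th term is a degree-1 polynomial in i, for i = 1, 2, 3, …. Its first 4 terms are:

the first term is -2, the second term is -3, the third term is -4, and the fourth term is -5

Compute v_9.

1st diffs: -1, -1, -1 (constant).
So v_i = -i - 1.
Evaluating at i = 9 gives v_9 = -10.

-10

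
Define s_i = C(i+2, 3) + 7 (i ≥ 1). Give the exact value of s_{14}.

C(16, 3) = 560, so s_{14} = 567.

567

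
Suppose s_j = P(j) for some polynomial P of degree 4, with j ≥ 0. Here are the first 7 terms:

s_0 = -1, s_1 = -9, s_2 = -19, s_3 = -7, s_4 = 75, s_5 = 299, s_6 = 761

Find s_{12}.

1st diffs: -8, -10, 12, 82, 224, 462.
2nd diffs: -2, 22, 70, 142, 238.
3rd diffs: 24, 48, 72, 96.
4th diffs: 24, 24, 24 (constant).
Newton forward-difference form: s_j = -1 + (-8)·C(j,1) + (-2)·C(j,2) + 24·C(j,3) + 24·C(j,4).
At j = 12: j = 12, so s_{12} = -1 - 96 - 132 + 5280 + 11880 = 16931.

16931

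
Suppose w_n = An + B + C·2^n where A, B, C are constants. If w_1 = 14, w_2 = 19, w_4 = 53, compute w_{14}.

49147

Write the equations: A + B + 2C = 14; 2A + B + 4C = 19; 4A + B + 16C = 53.
Subtracting the first from the second: A + 2C = 5.
Subtracting the second from the third: 2A + 12C = 34.
Solving: C = 3, A = -1, then B = 9.
Therefore w_{14} = -14 + 9 + 3·16384 = 49147.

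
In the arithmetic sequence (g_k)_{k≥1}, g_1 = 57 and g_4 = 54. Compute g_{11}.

Common difference d = (54 - 57) / (4 - 1) = -1.
g_k = 57 + (k - 1)·(-1).
g_{11} = 57 + 10·(-1) = 47.

47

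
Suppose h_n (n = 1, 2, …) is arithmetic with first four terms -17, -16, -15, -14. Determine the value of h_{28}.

Common difference d = 1.
h_n = -17 + (n - 1)·1.
h_{28} = -17 + 27·1 = 10.

10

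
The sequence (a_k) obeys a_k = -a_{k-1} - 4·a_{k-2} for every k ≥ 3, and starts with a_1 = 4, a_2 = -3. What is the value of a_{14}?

8865

Iterate the recurrence:
a_3 = -13;  a_4 = 25;  a_5 = 27;  …;  a_{11} = 3651;  a_{12} = 1913;  a_{13} = -16517;  a_{14} = 8865.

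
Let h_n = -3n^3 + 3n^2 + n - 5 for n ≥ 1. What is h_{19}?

-19480

h_{19} = -3·19^3 + 3·19^2 + 1·19 - 5 = -19480.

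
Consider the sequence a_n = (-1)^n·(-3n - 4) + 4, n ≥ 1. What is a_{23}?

77

(-1)^23 = -1; -3n - 4 at n=23 is -73; so a_{23} = 77.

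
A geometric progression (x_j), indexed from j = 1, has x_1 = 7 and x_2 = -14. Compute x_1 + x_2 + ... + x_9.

1197

Common ratio r = -2.
x_j = 7·(-2)^(j-1).
S = 7·((-2)^9 - 1)/(-2 - 1) = 7·(-512 - 1)/(-3) = 1197.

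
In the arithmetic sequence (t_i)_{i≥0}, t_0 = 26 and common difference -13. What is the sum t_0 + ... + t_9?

-325

t_i = 26 + (i - 0)·(-13).
t_9 = -91; S = 10·(26 + (-91))/2 = -325.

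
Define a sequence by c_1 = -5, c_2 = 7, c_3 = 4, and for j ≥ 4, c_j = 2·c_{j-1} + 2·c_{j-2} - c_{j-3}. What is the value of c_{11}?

19135

Applying the relation repeatedly:
c_4 = 27, c_5 = 55, c_6 = 160, c_7 = 403, c_8 = 1071, c_9 = 2788, c_{10} = 7315, c_{11} = 19135.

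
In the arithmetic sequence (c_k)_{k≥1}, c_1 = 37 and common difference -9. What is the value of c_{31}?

c_k = 37 + (k - 1)·(-9).
c_{31} = 37 + 30·(-9) = -233.

-233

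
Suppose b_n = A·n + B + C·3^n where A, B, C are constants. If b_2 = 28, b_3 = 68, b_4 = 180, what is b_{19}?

The three given values yield: 2A + B + 9C = 28; 3A + B + 27C = 68; 4A + B + 81C = 180.
Subtracting the first from the second: A + 18C = 40.
Subtracting the second from the third: A + 54C = 112.
Solving: C = 2, A = 4, then B = 2.
Hence b_{19} = 4·19 + 2 + 2·1162261467 = 2324523012.

2324523012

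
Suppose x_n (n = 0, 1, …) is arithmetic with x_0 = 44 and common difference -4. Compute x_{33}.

-88

x_n = 44 + (n - 0)·(-4).
x_{33} = 44 + 33·(-4) = -88.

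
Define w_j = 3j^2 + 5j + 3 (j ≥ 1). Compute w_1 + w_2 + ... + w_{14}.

Over j = 1..14: Σj = 105, Σj² = 1015.
Total = (3)·1015 + (5)·105 + (3)·14 = 3612.

3612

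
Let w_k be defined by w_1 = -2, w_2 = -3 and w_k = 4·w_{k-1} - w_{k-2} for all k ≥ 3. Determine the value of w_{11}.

Step forward from the initial values:
w_3 = -10;  w_4 = -37;  w_5 = -138;  w_6 = -515;  w_7 = -1922;  w_8 = -7173;  w_9 = -26770;  w_{10} = -99907;  w_{11} = -372858.

-372858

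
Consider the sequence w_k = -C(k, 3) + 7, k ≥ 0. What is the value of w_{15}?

-448

C(15, 3) = 455, so w_{15} = -448.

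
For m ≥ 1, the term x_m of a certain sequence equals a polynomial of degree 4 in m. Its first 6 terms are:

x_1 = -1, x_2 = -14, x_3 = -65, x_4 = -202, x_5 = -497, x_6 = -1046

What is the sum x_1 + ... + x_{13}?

-77103

1st diffs: -13, -51, -137, -295, -549.
2nd diffs: -38, -86, -158, -254.
3rd diffs: -48, -72, -96.
4th diffs: -24, -24 (constant).
Newton forward-difference form: x_m = -1 + (-13)·C(m-1,1) + (-38)·C(m-1,2) + (-48)·C(m-1,3) + (-24)·C(m-1,4).
Continuing: …, -1969, -3410, -5537, -8542, …, x_{13} = -25105.
Summing m = 1..13 (13 terms) gives -77103.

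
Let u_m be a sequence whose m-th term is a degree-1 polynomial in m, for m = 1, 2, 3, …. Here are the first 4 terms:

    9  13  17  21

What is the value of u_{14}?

1st diffs: 4, 4, 4 (constant).
So u_m = 4m + 5.
Evaluating at m = 14 gives u_{14} = 61.

61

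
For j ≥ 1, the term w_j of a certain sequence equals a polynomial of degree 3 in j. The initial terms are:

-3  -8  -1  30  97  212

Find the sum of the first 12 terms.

1st diffs: -5, 7, 31, 67, 115.
2nd diffs: 12, 24, 36, 48.
3rd diffs: 12, 12, 12 (constant).
Newton forward-difference form: w_j = -3 + (-5)·C(j-1,1) + 12·C(j-1,2) + 12·C(j-1,3).
Continuing: …, 387, 634, 965, 1392, …, w_{12} = 2582.
Summing j = 1..12 (12 terms) gives 8214.

8214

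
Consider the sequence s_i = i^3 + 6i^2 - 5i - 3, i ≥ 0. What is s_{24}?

17157

s_{24} = 1·24^3 + 6·24^2 - 5·24 - 3 = 17157.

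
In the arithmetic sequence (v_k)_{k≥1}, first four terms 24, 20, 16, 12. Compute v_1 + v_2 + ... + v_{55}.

Common difference d = -4.
v_k = 24 + (k - 1)·(-4).
v_{55} = -192; S = 55·(24 + (-192))/2 = -4620.

-4620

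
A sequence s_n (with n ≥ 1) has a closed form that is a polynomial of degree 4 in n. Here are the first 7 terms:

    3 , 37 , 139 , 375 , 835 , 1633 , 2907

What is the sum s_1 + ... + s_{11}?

1st diffs: 34, 102, 236, 460, 798, 1274.
2nd diffs: 68, 134, 224, 338, 476.
3rd diffs: 66, 90, 114, 138.
4th diffs: 24, 24, 24 (constant).
So s_n = n^4 + n^3 + 3n^2 + 3n - 5.
Continuing: 4819, 7555, 11325, 16363.
Summing n = 1..11 (11 terms) gives 45991.

45991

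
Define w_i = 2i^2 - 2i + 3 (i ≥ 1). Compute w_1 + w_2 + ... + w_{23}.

Over i = 1..23: Σi = 276, Σi² = 4324.
Total = (2)·4324 + (-2)·276 + (3)·23 = 8165.

8165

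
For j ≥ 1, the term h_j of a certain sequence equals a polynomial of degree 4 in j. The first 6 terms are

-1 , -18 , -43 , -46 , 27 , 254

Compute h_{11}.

1st diffs: -17, -25, -3, 73, 227.
2nd diffs: -8, 22, 76, 154.
3rd diffs: 30, 54, 78.
4th diffs: 24, 24 (constant).
So h_j = j^4 - 5j^3 + j^2 + 2.
Evaluating at j = 11 gives h_{11} = 8109.

8109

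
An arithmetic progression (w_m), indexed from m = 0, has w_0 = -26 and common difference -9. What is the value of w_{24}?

w_m = -26 + (m - 0)·(-9).
w_{24} = -26 + 24·(-9) = -242.

-242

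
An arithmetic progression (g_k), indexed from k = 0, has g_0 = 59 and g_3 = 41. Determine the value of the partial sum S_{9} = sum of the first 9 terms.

315

Common difference d = (41 - 59) / (3 - 0) = -6.
g_k = 59 + (k - 0)·(-6).
g_8 = 11; S = 9·(59 + 11)/2 = 315.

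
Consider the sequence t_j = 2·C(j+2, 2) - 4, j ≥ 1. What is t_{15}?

268

C(17, 2) = 136, so t_{15} = 268.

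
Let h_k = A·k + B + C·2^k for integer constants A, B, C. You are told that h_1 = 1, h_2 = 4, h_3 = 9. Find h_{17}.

The three given values yield: A + B + 2C = 1; 2A + B + 4C = 4; 3A + B + 8C = 9.
Subtracting the first from the second: A + 2C = 3.
Subtracting the second from the third: A + 4C = 5.
Solving: C = 1, A = 1, then B = -2.
Hence h_{17} = 1·17 + (-2) + 1·131072 = 131087.

131087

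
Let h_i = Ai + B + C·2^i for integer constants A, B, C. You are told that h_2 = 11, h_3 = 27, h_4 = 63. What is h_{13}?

At i = 2, 3, 4: 2A + B + 4C = 11; 3A + B + 8C = 27; 4A + B + 16C = 63.
Subtracting the first from the second: A + 4C = 16.
Subtracting the second from the third: A + 8C = 36.
Solving: C = 5, A = -4, then B = -1.
So h_i = -4·i + (-1) + 5·2^i; at i=13 this is 40907.

40907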